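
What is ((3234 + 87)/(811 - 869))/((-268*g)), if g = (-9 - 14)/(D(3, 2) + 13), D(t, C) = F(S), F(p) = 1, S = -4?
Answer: -23247/178756 ≈ -0.13005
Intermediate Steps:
D(t, C) = 1
g = -23/14 (g = (-9 - 14)/(1 + 13) = -23/14 ≈ -1.6429)
((3234 + 87)/(811 - 869))/((-268*g)) = ((3234 + 87)/(811 - 869))/((-268*(-23/14))) = (3321/(-58))/(3082/7) = (3321*(-1/58))*(7/3082) = -3321/58*7/3082 = -23247/178756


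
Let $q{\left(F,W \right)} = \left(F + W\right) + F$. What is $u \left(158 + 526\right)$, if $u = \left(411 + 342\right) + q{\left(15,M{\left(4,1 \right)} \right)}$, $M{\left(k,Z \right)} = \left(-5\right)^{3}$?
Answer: $450072$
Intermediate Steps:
$M{\left(k,Z \right)} = -125$
$q{\left(F,W \right)} = W + 2 F$
$u = 658$ ($u = \left(411 + 342\right) + \left(-125 + 2 \cdot 15\right) = 753 + \left(-125 + 30\right) = 753 - 95 = 658$)
$u \left(158 + 526\right) = 658 \left(158 + 526\right) = 658 \cdot 684 = 450072$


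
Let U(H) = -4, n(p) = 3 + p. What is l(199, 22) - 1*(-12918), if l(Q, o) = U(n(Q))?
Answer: 12914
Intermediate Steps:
l(Q, o) = -4
l(199, 22) - 1*(-12918) = -4 - 1*(-12918) = -4 + 12918 = 12914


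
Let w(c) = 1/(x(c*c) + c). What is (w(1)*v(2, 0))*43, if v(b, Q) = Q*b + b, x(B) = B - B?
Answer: 86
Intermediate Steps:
x(B) = 0
w(c) = 1/c (w(c) = 1/(0 + c) = 1/c)
v(b, Q) = b + Q*b
(w(1)*v(2, 0))*43 = ((2*(1 + 0))/1)*43 = (1*(2*1))*43 = (1*2)*43 = 2*43 = 86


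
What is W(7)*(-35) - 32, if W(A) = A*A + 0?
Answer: -1747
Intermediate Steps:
W(A) = A² (W(A) = A² + 0 = A²)
W(7)*(-35) - 32 = 7²*(-35) - 32 = 49*(-35) - 32 = -1715 - 32 = -1747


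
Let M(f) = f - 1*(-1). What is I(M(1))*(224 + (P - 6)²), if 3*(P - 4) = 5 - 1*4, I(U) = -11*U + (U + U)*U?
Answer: -28574/9 ≈ -3174.9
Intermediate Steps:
M(f) = 1 + f (M(f) = f + 1 = 1 + f)
I(U) = -11*U + 2*U² (I(U) = -11*U + (2*U)*U = -11*U + 2*U²)
P = 13/3 (P = 4 + (5 - 1*4)/3 = 4 + (5 - 4)/3 = 4 + (⅓)*1 = 4 + ⅓ = 13/3 ≈ 4.3333)
I(M(1))*(224 + (P - 6)²) = ((1 + 1)*(-11 + 2*(1 + 1)))*(224 + (13/3 - 6)²) = (2*(-11 + 2*2))*(224 + (-5/3)²) = (2*(-11 + 4))*(224 + 25/9) = (2*(-7))*(2041/9) = -14*2041/9 = -28574/9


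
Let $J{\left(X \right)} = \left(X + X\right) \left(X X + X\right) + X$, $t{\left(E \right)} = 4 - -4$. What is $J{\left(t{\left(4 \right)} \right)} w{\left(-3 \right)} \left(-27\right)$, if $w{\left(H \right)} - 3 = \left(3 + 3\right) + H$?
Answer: $-187920$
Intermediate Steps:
$w{\left(H \right)} = 9 + H$ ($w{\left(H \right)} = 3 + \left(\left(3 + 3\right) + H\right) = 3 + \left(6 + H\right) = 9 + H$)
$t{\left(E \right)} = 8$ ($t{\left(E \right)} = 4 + 4 = 8$)
$J{\left(X \right)} = X + 2 X \left(X + X^{2}\right)$ ($J{\left(X \right)} = 2 X \left(X^{2} + X\right) + X = 2 X \left(X + X^{2}\right) + X = X + 2 X \left(X + X^{2}\right)$)
$J{\left(t{\left(4 \right)} \right)} w{\left(-3 \right)} \left(-27\right) = 8 \left(1 + 2 \cdot 8 + 2 \cdot 8^{2}\right) \left(9 - 3\right) \left(-27\right) = 8 \left(1 + 16 + 2 \cdot 64\right) 6 \left(-27\right) = 8 \left(1 + 16 + 128\right) 6 \left(-27\right) = 8 \cdot 145 \cdot 6 \left(-27\right) = 1160 \cdot 6 \left(-27\right) = 6960 \left(-27\right) = -187920$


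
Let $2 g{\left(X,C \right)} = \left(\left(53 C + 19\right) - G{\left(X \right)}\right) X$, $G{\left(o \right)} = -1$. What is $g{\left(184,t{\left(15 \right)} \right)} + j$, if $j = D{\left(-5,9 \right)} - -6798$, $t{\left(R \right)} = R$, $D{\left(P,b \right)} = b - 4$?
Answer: $81783$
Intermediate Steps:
$D{\left(P,b \right)} = -4 + b$ ($D{\left(P,b \right)} = b - 4 = -4 + b$)
$g{\left(X,C \right)} = \frac{X \left(20 + 53 C\right)}{2}$ ($g{\left(X,C \right)} = \frac{\left(\left(53 C + 19\right) - -1\right) X}{2} = \frac{\left(\left(19 + 53 C\right) + 1\right) X}{2} = \frac{\left(20 + 53 C\right) X}{2} = \frac{X \left(20 + 53 C\right)}{2}$)
$j = 6803$ ($j = \left(-4 + 9\right) - -6798 = 5 + 6798 = 6803$)
$g{\left(184,t{\left(15 \right)} \right)} + j = \frac{1}{2} \cdot 184 \left(20 + 53 \cdot 15\right) + 6803 = \frac{1}{2} \cdot 184 \left(20 + 795\right) + 6803 = \frac{1}{2} \cdot 184 \cdot 815 + 6803 = 74980 + 6803 = 81783$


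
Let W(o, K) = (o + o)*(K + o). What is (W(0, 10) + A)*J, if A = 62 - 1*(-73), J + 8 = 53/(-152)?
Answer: -171315/152 ≈ -1127.1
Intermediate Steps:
W(o, K) = 2*o*(K + o) (W(o, K) = (2*o)*(K + o) = 2*o*(K + o))
J = -1269/152 (J = -8 + 53/(-152) = -8 + 53*(-1/152) = -8 - 53/152 = -1269/152 ≈ -8.3487)
A = 135 (A = 62 + 73 = 135)
(W(0, 10) + A)*J = (2*0*(10 + 0) + 135)*(-1269/152) = (2*0*10 + 135)*(-1269/152) = (0 + 135)*(-1269/152) = 135*(-1269/152) = -171315/152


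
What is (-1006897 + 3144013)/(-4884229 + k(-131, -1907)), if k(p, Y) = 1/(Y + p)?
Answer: -4355442408/9954058703 ≈ -0.43755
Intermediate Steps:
(-1006897 + 3144013)/(-4884229 + k(-131, -1907)) = (-1006897 + 3144013)/(-4884229 + 1/(-1907 - 131)) = 2137116/(-4884229 + 1/(-2038)) = 2137116/(-4884229 - 1/2038) = 2137116/(-9954058703/2038) = 2137116*(-2038/9954058703) = -4355442408/9954058703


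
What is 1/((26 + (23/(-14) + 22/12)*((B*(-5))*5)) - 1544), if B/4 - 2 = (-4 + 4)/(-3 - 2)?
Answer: -21/32678 ≈ -0.00064263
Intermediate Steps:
B = 8 (B = 8 + 4*((-4 + 4)/(-3 - 2)) = 8 + 4*(0/(-5)) = 8 + 4*(0*(-⅕)) = 8 + 4*0 = 8 + 0 = 8)
1/((26 + (23/(-14) + 22/12)*((B*(-5))*5)) - 1544) = 1/((26 + (23/(-14) + 22/12)*((8*(-5))*5)) - 1544) = 1/((26 + (23*(-1/14) + 22*(1/12))*(-40*5)) - 1544) = 1/((26 + (-23/14 + 11/6)*(-200)) - 1544) = 1/((26 + (4/21)*(-200)) - 1544) = 1/((26 - 800/21) - 1544) = 1/(-254/21 - 1544) = 1/(-32678/21) = -21/32678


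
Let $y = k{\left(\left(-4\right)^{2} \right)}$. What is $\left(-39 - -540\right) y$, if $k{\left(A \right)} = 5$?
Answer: $2505$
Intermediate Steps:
$y = 5$
$\left(-39 - -540\right) y = \left(-39 - -540\right) 5 = \left(-39 + 540\right) 5 = 501 \cdot 5 = 2505$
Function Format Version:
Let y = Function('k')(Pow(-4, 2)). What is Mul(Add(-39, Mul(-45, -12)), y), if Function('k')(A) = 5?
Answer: 2505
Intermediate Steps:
y = 5
Mul(Add(-39, Mul(-45, -12)), y) = Mul(Add(-39, Mul(-45, -12)), 5) = Mul(Add(-39, 540), 5) = Mul(501, 5) = 2505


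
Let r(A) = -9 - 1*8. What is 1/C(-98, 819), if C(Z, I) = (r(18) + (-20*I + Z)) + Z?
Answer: -1/16593 ≈ -6.0266e-5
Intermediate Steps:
r(A) = -17 (r(A) = -9 - 8 = -17)
C(Z, I) = -17 - 20*I + 2*Z (C(Z, I) = (-17 + (-20*I + Z)) + Z = (-17 + (Z - 20*I)) + Z = (-17 + Z - 20*I) + Z = -17 - 20*I + 2*Z)
1/C(-98, 819) = 1/(-17 - 20*819 + 2*(-98)) = 1/(-17 - 16380 - 196) = 1/(-16593) = -1/16593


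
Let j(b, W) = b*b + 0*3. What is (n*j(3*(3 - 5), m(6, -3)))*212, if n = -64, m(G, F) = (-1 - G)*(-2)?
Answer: -488448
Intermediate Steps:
m(G, F) = 2 + 2*G
j(b, W) = b² (j(b, W) = b² + 0 = b²)
(n*j(3*(3 - 5), m(6, -3)))*212 = -64*9*(3 - 5)²*212 = -64*(3*(-2))²*212 = -64*(-6)²*212 = -64*36*212 = -2304*212 = -488448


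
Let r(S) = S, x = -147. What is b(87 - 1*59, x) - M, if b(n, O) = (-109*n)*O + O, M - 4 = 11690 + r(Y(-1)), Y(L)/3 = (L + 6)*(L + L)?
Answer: 436833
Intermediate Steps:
Y(L) = 6*L*(6 + L) (Y(L) = 3*((L + 6)*(L + L)) = 3*((6 + L)*(2*L)) = 3*(2*L*(6 + L)) = 6*L*(6 + L))
M = 11664 (M = 4 + (11690 + 6*(-1)*(6 - 1)) = 4 + (11690 + 6*(-1)*5) = 4 + (11690 - 30) = 4 + 11660 = 11664)
b(n, O) = O - 109*O*n (b(n, O) = -109*O*n + O = O - 109*O*n)
b(87 - 1*59, x) - M = -147*(1 - 109*(87 - 1*59)) - 1*11664 = -147*(1 - 109*(87 - 59)) - 11664 = -147*(1 - 109*28) - 11664 = -147*(1 - 3052) - 11664 = -147*(-3051) - 11664 = 448497 - 11664 = 436833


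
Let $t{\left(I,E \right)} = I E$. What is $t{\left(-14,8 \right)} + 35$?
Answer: $-77$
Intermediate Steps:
$t{\left(I,E \right)} = E I$
$t{\left(-14,8 \right)} + 35 = 8 \left(-14\right) + 35 = -112 + 35 = -77$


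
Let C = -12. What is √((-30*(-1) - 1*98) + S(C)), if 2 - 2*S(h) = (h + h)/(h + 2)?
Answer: I*√1705/5 ≈ 8.2583*I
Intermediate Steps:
S(h) = 1 - h/(2 + h) (S(h) = 1 - (h + h)/(2*(h + 2)) = 1 - 2*h/(2*(2 + h)) = 1 - h/(2 + h))
√((-30*(-1) - 1*98) + S(C)) = √((-30*(-1) - 1*98) + 2/(2 - 12)) = √((30 - 98) + 2/(-10)) = √(-68 + 2*(-⅒)) = √(-68 - ⅕) = √(-341/5) = I*√1705/5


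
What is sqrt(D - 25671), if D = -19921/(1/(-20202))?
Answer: sqrt(402418371) ≈ 20060.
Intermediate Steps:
D = 402444042 (D = -19921/(-1/20202) = -19921*(-20202) = 402444042)
sqrt(D - 25671) = sqrt(402444042 - 25671) = sqrt(402418371)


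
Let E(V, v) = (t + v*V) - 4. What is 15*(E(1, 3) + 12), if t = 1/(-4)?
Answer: 645/4 ≈ 161.25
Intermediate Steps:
t = -1/4 (t = 1*(-1/4) = -1/4 ≈ -0.25000)
E(V, v) = -17/4 + V*v (E(V, v) = (-1/4 + v*V) - 4 = (-1/4 + V*v) - 4 = -17/4 + V*v)
15*(E(1, 3) + 12) = 15*((-17/4 + 1*3) + 12) = 15*((-17/4 + 3) + 12) = 15*(-5/4 + 12) = 15*(43/4) = 645/4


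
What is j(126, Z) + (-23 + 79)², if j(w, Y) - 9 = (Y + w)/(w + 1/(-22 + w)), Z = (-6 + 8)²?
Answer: 8245749/2621 ≈ 3146.0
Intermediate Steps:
Z = 4 (Z = 2² = 4)
j(w, Y) = 9 + (Y + w)/(w + 1/(-22 + w))
j(126, Z) + (-23 + 79)² = (9 - 220*126 - 22*4 + 10*126² + 4*126)/(1 + 126² - 22*126) + (-23 + 79)² = (9 - 27720 - 88 + 10*15876 + 504)/(1 + 15876 - 2772) + 56² = (9 - 27720 - 88 + 158760 + 504)/13105 + 3136 = (1/13105)*131465 + 3136 = 26293/2621 + 3136 = 8245749/2621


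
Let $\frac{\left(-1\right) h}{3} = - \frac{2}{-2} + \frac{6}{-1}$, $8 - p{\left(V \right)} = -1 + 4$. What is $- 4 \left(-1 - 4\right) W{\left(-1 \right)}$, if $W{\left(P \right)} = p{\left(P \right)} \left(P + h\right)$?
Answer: $1400$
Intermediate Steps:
$p{\left(V \right)} = 5$ ($p{\left(V \right)} = 8 - \left(-1 + 4\right) = 8 - 3 = 5$)
$h = 15$ ($h = - 3 \left(- \frac{2}{-2} + \frac{6}{-1}\right) = - 3 \left(\left(-2\right) \left(- \frac{1}{2}\right) + 6 \left(-1\right)\right) = - 3 \left(1 - 6\right) = \left(-3\right) \left(-5\right) = 15$)
$W{\left(P \right)} = 75 + 5 P$ ($W{\left(P \right)} = 5 \left(P + 15\right) = 5 \left(15 + P\right) = 75 + 5 P$)
$- 4 \left(-1 - 4\right) W{\left(-1 \right)} = - 4 \left(-1 - 4\right) \left(75 + 5 \left(-1\right)\right) = \left(-4\right) \left(-5\right) \left(75 - 5\right) = 20 \cdot 70 = 1400$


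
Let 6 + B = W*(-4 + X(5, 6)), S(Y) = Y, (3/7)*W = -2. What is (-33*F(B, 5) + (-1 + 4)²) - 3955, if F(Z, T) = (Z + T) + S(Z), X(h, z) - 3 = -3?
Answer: -4947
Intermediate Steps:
W = -14/3 (W = (7/3)*(-2) = -14/3 ≈ -4.6667)
X(h, z) = 0 (X(h, z) = 3 - 3 = 0)
B = 38/3 (B = -6 - 14*(-4 + 0)/3 = -6 - 14/3*(-4) = -6 + 56/3 = 38/3 ≈ 12.667)
F(Z, T) = T + 2*Z (F(Z, T) = (Z + T) + Z = (T + Z) + Z = T + 2*Z)
(-33*F(B, 5) + (-1 + 4)²) - 3955 = (-33*(5 + 2*(38/3)) + (-1 + 4)²) - 3955 = (-33*(5 + 76/3) + 3²) - 3955 = (-33*91/3 + 9) - 3955 = (-1001 + 9) - 3955 = -992 - 3955 = -4947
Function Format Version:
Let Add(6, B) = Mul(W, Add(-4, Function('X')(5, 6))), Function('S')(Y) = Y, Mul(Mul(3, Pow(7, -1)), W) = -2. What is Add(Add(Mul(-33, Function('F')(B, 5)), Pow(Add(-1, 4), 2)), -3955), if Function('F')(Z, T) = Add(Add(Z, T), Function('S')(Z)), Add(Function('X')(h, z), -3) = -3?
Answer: -4947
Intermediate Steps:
W = Rational(-14, 3) (W = Mul(Rational(7, 3), -2) = Rational(-14, 3) ≈ -4.6667)
Function('X')(h, z) = 0 (Function('X')(h, z) = Add(3, -3) = 0)
B = Rational(38, 3) (B = Add(-6, Mul(Rational(-14, 3), Add(-4, 0))) = Add(-6, Mul(Rational(-14, 3), -4)) = Add(-6, Rational(56, 3)) = Rational(38, 3) ≈ 12.667)
Function('F')(Z, T) = Add(T, Mul(2, Z)) (Function('F')(Z, T) = Add(Add(Z, T), Z) = Add(Add(T, Z), Z) = Add(T, Mul(2, Z)))
Add(Add(Mul(-33, Function('F')(B, 5)), Pow(Add(-1, 4), 2)), -3955) = Add(Add(Mul(-33, Add(5, Mul(2, Rational(38, 3)))), Pow(Add(-1, 4), 2)), -3955) = Add(Add(Mul(-33, Add(5, Rational(76, 3))), Pow(3, 2)), -3955) = Add(Add(Mul(-33, Rational(91, 3)), 9), -3955) = Add(Add(-1001, 9), -3955) = Add(-992, -3955) = -4947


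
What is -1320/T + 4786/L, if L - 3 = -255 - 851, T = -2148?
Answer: -735364/197437 ≈ -3.7245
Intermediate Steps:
L = -1103 (L = 3 + (-255 - 851) = 3 - 1106 = -1103)
-1320/T + 4786/L = -1320/(-2148) + 4786/(-1103) = -1320*(-1/2148) + 4786*(-1/1103) = 110/179 - 4786/1103 = -735364/197437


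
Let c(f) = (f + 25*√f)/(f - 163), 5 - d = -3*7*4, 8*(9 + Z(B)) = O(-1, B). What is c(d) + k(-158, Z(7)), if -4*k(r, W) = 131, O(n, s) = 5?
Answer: -5025/148 - 25*√89/74 ≈ -37.140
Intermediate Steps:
Z(B) = -67/8 (Z(B) = -9 + (⅛)*5 = -9 + 5/8 = -67/8)
k(r, W) = -131/4 (k(r, W) = -¼*131 = -131/4)
d = 89 (d = 5 - (-3*7)*4 = 5 - (-21)*4 = 5 - 1*(-84) = 5 + 84 = 89)
c(f) = (f + 25*√f)/(-163 + f)
c(d) + k(-158, Z(7)) = (89 + 25*√89)/(-163 + 89) - 131/4 = (89 + 25*√89)/(-74) - 131/4 = -(89 + 25*√89)/74 - 131/4 = (-89/74 - 25*√89/74) - 131/4 = -5025/148 - 25*√89/74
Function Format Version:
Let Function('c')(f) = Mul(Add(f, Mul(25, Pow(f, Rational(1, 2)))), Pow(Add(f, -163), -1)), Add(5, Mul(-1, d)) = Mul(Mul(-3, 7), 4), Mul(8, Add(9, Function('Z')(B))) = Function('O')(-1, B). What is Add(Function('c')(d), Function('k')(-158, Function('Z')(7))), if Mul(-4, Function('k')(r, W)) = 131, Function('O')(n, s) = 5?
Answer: Add(Rational(-5025, 148), Mul(Rational(-25, 74), Pow(89, Rational(1, 2)))) ≈ -37.140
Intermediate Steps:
Function('Z')(B) = Rational(-67, 8) (Function('Z')(B) = Add(-9, Mul(Rational(1, 8), 5)) = Add(-9, Rational(5, 8)) = Rational(-67, 8))
Function('k')(r, W) = Rational(-131, 4) (Function('k')(r, W) = Mul(Rational(-1, 4), 131) = Rational(-131, 4))
d = 89 (d = Add(5, Mul(-1, Mul(Mul(-3, 7), 4))) = Add(5, Mul(-1, Mul(-21, 4))) = Add(5, Mul(-1, -84)) = Add(5, 84) = 89)
Function('c')(f) = Mul(Pow(Add(-163, f), -1), Add(f, Mul(25, Pow(f, Rational(1, 2))))) (Function('c')(f) = Mul(Add(f, Mul(25, Pow(f, Rational(1, 2)))), Pow(Add(-163, f), -1)) = Mul(Pow(Add(-163, f), -1), Add(f, Mul(25, Pow(f, Rational(1, 2))))))
Add(Function('c')(d), Function('k')(-158, Function('Z')(7))) = Add(Mul(Pow(Add(-163, 89), -1), Add(89, Mul(25, Pow(89, Rational(1, 2))))), Rational(-131, 4)) = Add(Mul(Pow(-74, -1), Add(89, Mul(25, Pow(89, Rational(1, 2))))), Rational(-131, 4)) = Add(Mul(Rational(-1, 74), Add(89, Mul(25, Pow(89, Rational(1, 2))))), Rational(-131, 4)) = Add(Add(Rational(-89, 74), Mul(Rational(-25, 74), Pow(89, Rational(1, 2)))), Rational(-131, 4)) = Add(Rational(-5025, 148), Mul(Rational(-25, 74), Pow(89, Rational(1, 2))))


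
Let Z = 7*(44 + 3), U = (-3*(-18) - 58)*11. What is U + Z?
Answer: 285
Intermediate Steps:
U = -44 (U = (54 - 58)*11 = -4*11 = -44)
Z = 329 (Z = 7*47 = 329)
U + Z = -44 + 329 = 285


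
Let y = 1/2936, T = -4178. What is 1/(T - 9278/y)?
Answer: -1/27244386 ≈ -3.6705e-8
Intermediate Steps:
y = 1/2936 ≈ 0.00034060
1/(T - 9278/y) = 1/(-4178 - 9278/1/2936) = 1/(-4178 - 9278*2936) = 1/(-4178 - 27240208) = 1/(-27244386) = -1/27244386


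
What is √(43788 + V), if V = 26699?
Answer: √70487 ≈ 265.49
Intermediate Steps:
√(43788 + V) = √(43788 + 26699) = √70487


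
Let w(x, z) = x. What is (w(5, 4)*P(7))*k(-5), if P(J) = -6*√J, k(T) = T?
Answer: 150*√7 ≈ 396.86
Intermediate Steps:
(w(5, 4)*P(7))*k(-5) = (5*(-6*√7))*(-5) = -30*√7*(-5) = 150*√7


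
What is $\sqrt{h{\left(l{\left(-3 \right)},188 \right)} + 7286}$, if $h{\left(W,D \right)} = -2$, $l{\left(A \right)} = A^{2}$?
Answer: $2 \sqrt{1821} \approx 85.346$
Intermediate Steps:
$\sqrt{h{\left(l{\left(-3 \right)},188 \right)} + 7286} = \sqrt{-2 + 7286} = \sqrt{7284} = 2 \sqrt{1821}$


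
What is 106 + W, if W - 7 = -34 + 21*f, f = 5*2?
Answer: 289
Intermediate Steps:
f = 10
W = 183 (W = 7 + (-34 + 21*10) = 7 + (-34 + 210) = 7 + 176 = 183)
106 + W = 106 + 183 = 289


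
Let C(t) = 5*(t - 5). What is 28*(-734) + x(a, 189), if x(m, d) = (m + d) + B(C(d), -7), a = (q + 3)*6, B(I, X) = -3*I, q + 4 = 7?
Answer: -23087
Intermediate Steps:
C(t) = -25 + 5*t (C(t) = 5*(-5 + t) = -25 + 5*t)
q = 3 (q = -4 + 7 = 3)
a = 36 (a = (3 + 3)*6 = 6*6 = 36)
x(m, d) = 75 + m - 14*d (x(m, d) = (m + d) - 3*(-25 + 5*d) = (d + m) + (75 - 15*d) = 75 + m - 14*d)
28*(-734) + x(a, 189) = 28*(-734) + (75 + 36 - 14*189) = -20552 + (75 + 36 - 2646) = -20552 - 2535 = -23087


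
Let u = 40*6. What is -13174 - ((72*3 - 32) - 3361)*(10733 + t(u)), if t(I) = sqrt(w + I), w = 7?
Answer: 34085567 + 3177*sqrt(247) ≈ 3.4135e+7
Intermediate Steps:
u = 240
t(I) = sqrt(7 + I)
-13174 - ((72*3 - 32) - 3361)*(10733 + t(u)) = -13174 - ((72*3 - 32) - 3361)*(10733 + sqrt(7 + 240)) = -13174 - ((216 - 32) - 3361)*(10733 + sqrt(247)) = -13174 - (184 - 3361)*(10733 + sqrt(247)) = -13174 - (-3177)*(10733 + sqrt(247)) = -13174 - (-34098741 - 3177*sqrt(247)) = -13174 + (34098741 + 3177*sqrt(247)) = 34085567 + 3177*sqrt(247)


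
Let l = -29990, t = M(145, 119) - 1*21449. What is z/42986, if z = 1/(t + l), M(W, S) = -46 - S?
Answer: -1/2218249544 ≈ -4.5081e-10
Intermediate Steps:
t = -21614 (t = (-46 - 1*119) - 1*21449 = (-46 - 119) - 21449 = -165 - 21449 = -21614)
z = -1/51604 (z = 1/(-21614 - 29990) = 1/(-51604) = -1/51604 ≈ -1.9378e-5)
z/42986 = -1/51604/42986 = -1/51604*1/42986 = -1/2218249544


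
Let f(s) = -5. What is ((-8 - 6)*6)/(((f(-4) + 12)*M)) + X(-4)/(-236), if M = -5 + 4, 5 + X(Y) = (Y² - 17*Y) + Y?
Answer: 2757/236 ≈ 11.682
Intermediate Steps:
X(Y) = -5 + Y² - 16*Y (X(Y) = -5 + ((Y² - 17*Y) + Y) = -5 + (Y² - 16*Y) = -5 + Y² - 16*Y)
M = -1
((-8 - 6)*6)/(((f(-4) + 12)*M)) + X(-4)/(-236) = ((-8 - 6)*6)/(((-5 + 12)*(-1))) + (-5 + (-4)² - 16*(-4))/(-236) = (-14*6)/((7*(-1))) + (-5 + 16 + 64)*(-1/236) = -84/(-7) + 75*(-1/236) = -84*(-⅐) - 75/236 = 12 - 75/236 = 2757/236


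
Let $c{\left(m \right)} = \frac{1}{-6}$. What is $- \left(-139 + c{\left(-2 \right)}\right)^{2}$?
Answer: $- \frac{697225}{36} \approx -19367.0$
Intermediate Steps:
$c{\left(m \right)} = - \frac{1}{6}$
$- \left(-139 + c{\left(-2 \right)}\right)^{2} = - \left(-139 - \frac{1}{6}\right)^{2} = - \left(- \frac{835}{6}\right)^{2} = \left(-1\right) \frac{697225}{36} = - \frac{697225}{36}$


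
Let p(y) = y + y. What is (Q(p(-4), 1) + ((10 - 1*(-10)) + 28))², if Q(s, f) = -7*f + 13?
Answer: 2916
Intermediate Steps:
p(y) = 2*y
Q(s, f) = 13 - 7*f
(Q(p(-4), 1) + ((10 - 1*(-10)) + 28))² = ((13 - 7*1) + ((10 - 1*(-10)) + 28))² = ((13 - 7) + ((10 + 10) + 28))² = (6 + (20 + 28))² = (6 + 48)² = 54² = 2916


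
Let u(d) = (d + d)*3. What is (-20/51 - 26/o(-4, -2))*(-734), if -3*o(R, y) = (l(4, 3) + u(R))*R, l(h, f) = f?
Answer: -140561/357 ≈ -393.73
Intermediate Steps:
u(d) = 6*d (u(d) = (2*d)*3 = 6*d)
o(R, y) = -R*(3 + 6*R)/3 (o(R, y) = -(3 + 6*R)*R/3 = -R*(3 + 6*R)/3)
(-20/51 - 26/o(-4, -2))*(-734) = (-20/51 - 26*1/(4*(1 + 2*(-4))))*(-734) = (-20*1/51 - 26*1/(4*(1 - 8)))*(-734) = (-20/51 - 26/((-1*(-4)*(-7))))*(-734) = (-20/51 - 26/(-28))*(-734) = (-20/51 - 26*(-1/28))*(-734) = (-20/51 + 13/14)*(-734) = (383/714)*(-734) = -140561/357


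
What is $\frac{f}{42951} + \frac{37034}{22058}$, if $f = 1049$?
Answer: $\frac{806893088}{473706579} \approx 1.7034$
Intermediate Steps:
$\frac{f}{42951} + \frac{37034}{22058} = \frac{1049}{42951} + \frac{37034}{22058} = 1049 \cdot \frac{1}{42951} + 37034 \cdot \frac{1}{22058} = \frac{1049}{42951} + \frac{18517}{11029} = \frac{806893088}{473706579}$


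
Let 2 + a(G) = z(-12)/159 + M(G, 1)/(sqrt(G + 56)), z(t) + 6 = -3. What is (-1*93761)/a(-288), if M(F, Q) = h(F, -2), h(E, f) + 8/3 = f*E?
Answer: 141372554517/1041869141 - 339753297210*I*sqrt(58)/1041869141 ≈ 135.69 - 2483.5*I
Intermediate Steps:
h(E, f) = -8/3 + E*f (h(E, f) = -8/3 + f*E = -8/3 + E*f)
z(t) = -9 (z(t) = -6 - 3 = -9)
M(F, Q) = -8/3 - 2*F (M(F, Q) = -8/3 + F*(-2) = -8/3 - 2*F)
a(G) = -109/53 + (-8/3 - 2*G)/sqrt(56 + G) (a(G) = -2 + (-9/159 + (-8/3 - 2*G)/(sqrt(G + 56))) = -2 + (-9*1/159 + (-8/3 - 2*G)/(sqrt(56 + G))) = -2 + (-3/53 + (-8/3 - 2*G)/sqrt(56 + G)) = -109/53 + (-8/3 - 2*G)/sqrt(56 + G))
(-1*93761)/a(-288) = (-1*93761)/(((-424 - 327*sqrt(56 - 288) - 318*(-288))/(159*sqrt(56 - 288)))) = -93761*318*I*sqrt(58)/(-424 - 654*I*sqrt(58) + 91584) = -93761*318*I*sqrt(58)/(91160 - 654*I*sqrt(58)) = -29815998*I*sqrt(58)/(91160 - 654*I*sqrt(58))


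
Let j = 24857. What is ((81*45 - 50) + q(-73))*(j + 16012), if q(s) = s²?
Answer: 364714956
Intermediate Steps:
((81*45 - 50) + q(-73))*(j + 16012) = ((81*45 - 50) + (-73)²)*(24857 + 16012) = ((3645 - 50) + 5329)*40869 = (3595 + 5329)*40869 = 8924*40869 = 364714956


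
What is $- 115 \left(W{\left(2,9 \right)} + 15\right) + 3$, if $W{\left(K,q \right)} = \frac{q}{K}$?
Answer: $- \frac{4479}{2} \approx -2239.5$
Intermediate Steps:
$- 115 \left(W{\left(2,9 \right)} + 15\right) + 3 = - 115 \left(\frac{9}{2} + 15\right) + 3 = \left(-115\right) \frac{39}{2} + 3 = - \frac{4485}{2} + 3 = - \frac{4479}{2}$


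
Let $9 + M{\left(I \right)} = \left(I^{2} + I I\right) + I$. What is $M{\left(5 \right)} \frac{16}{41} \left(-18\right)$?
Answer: $- \frac{13248}{41} \approx -323.12$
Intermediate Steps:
$M{\left(I \right)} = -9 + I + 2 I^{2}$ ($M{\left(I \right)} = -9 + \left(\left(I^{2} + I I\right) + I\right) = -9 + \left(\left(I^{2} + I^{2}\right) + I\right) = -9 + \left(2 I^{2} + I\right) = -9 + \left(I + 2 I^{2}\right) = -9 + I + 2 I^{2}$)
$M{\left(5 \right)} \frac{16}{41} \left(-18\right) = \left(-9 + 5 + 2 \cdot 5^{2}\right) \frac{16}{41} \left(-18\right) = \left(-9 + 5 + 2 \cdot 25\right) 16 \cdot \frac{1}{41} \left(-18\right) = \left(-9 + 5 + 50\right) \frac{16}{41} \left(-18\right) = 46 \cdot \frac{16}{41} \left(-18\right) = \frac{736}{41} \left(-18\right) = - \frac{13248}{41}$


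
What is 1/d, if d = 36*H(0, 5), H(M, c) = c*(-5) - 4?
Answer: -1/1044 ≈ -0.00095785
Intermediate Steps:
H(M, c) = -4 - 5*c (H(M, c) = -5*c - 4 = -4 - 5*c)
d = -1044 (d = 36*(-4 - 5*5) = 36*(-4 - 25) = 36*(-29) = -1044)
1/d = 1/(-1044) = -1/1044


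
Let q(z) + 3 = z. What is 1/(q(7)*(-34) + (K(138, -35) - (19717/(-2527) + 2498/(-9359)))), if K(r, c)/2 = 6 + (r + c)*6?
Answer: 3378599/3784265495 ≈ 0.00089280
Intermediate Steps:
q(z) = -3 + z
K(r, c) = 12 + 12*c + 12*r (K(r, c) = 2*(6 + (r + c)*6) = 2*(6 + (c + r)*6) = 2*(6 + (6*c + 6*r)) = 2*(6 + 6*c + 6*r) = 12 + 12*c + 12*r)
1/(q(7)*(-34) + (K(138, -35) - (19717/(-2527) + 2498/(-9359)))) = 1/((-3 + 7)*(-34) + ((12 + 12*(-35) + 12*138) - (19717/(-2527) + 2498/(-9359)))) = 1/(4*(-34) + ((12 - 420 + 1656) - (19717*(-1/2527) + 2498*(-1/9359)))) = 1/(-136 + (1248 - (-19717/2527 - 2498/9359))) = 1/(-136 + (1248 - 1*(-27263407/3378599))) = 1/(-136 + (1248 + 27263407/3378599)) = 1/(-136 + 4243754959/3378599) = 1/(3784265495/3378599) = 3378599/3784265495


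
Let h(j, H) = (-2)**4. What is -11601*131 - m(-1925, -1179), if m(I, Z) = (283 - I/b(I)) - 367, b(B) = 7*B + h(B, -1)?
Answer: -20452927048/13459 ≈ -1.5196e+6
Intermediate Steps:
h(j, H) = 16
b(B) = 16 + 7*B (b(B) = 7*B + 16 = 16 + 7*B)
m(I, Z) = -84 - I/(16 + 7*I) (m(I, Z) = (283 - I/(16 + 7*I)) - 367 = -84 - I/(16 + 7*I))
-11601*131 - m(-1925, -1179) = -11601*131 - (-1344 - 589*(-1925))/(16 + 7*(-1925)) = -1519731 - (-1344 + 1133825)/(16 - 13475) = -1519731 - 1132481/(-13459) = -1519731 - (-1)*1132481/13459 = -1519731 - 1*(-1132481/13459) = -1519731 + 1132481/13459 = -20452927048/13459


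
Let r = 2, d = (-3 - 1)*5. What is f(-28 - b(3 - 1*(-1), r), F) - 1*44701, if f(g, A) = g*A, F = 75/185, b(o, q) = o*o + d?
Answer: -1654297/37 ≈ -44711.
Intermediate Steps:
d = -20 (d = -4*5 = -20)
b(o, q) = -20 + o² (b(o, q) = o*o - 20 = o² - 20 = -20 + o²)
F = 15/37 (F = 75*(1/185) = 15/37 ≈ 0.40541)
f(g, A) = A*g
f(-28 - b(3 - 1*(-1), r), F) - 1*44701 = 15*(-28 - (-20 + (3 - 1*(-1))²))/37 - 1*44701 = 15*(-28 - (-20 + (3 + 1)²))/37 - 44701 = 15*(-28 - (-20 + 4²))/37 - 44701 = 15*(-28 - (-20 + 16))/37 - 44701 = 15*(-28 - 1*(-4))/37 - 44701 = 15*(-28 + 4)/37 - 44701 = (15/37)*(-24) - 44701 = -360/37 - 44701 = -1654297/37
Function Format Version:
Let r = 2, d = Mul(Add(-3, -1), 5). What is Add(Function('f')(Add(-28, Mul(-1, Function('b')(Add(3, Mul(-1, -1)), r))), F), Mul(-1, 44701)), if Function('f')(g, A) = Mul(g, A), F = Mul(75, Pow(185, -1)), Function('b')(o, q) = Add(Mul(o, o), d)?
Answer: Rational(-1654297, 37) ≈ -44711.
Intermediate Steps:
d = -20 (d = Mul(-4, 5) = -20)
Function('b')(o, q) = Add(-20, Pow(o, 2)) (Function('b')(o, q) = Add(Mul(o, o), -20) = Add(Pow(o, 2), -20) = Add(-20, Pow(o, 2)))
F = Rational(15, 37) (F = Mul(75, Rational(1, 185)) = Rational(15, 37) ≈ 0.40541)
Function('f')(g, A) = Mul(A, g)
Add(Function('f')(Add(-28, Mul(-1, Function('b')(Add(3, Mul(-1, -1)), r))), F), Mul(-1, 44701)) = Add(Mul(Rational(15, 37), Add(-28, Mul(-1, Add(-20, Pow(Add(3, Mul(-1, -1)), 2))))), Mul(-1, 44701)) = Add(Mul(Rational(15, 37), Add(-28, Mul(-1, Add(-20, Pow(Add(3, 1), 2))))), -44701) = Add(Mul(Rational(15, 37), Add(-28, Mul(-1, Add(-20, Pow(4, 2))))), -44701) = Add(Mul(Rational(15, 37), Add(-28, Mul(-1, Add(-20, 16)))), -44701) = Add(Mul(Rational(15, 37), Add(-28, Mul(-1, -4))), -44701) = Add(Mul(Rational(15, 37), Add(-28, 4)), -44701) = Add(Mul(Rational(15, 37), -24), -44701) = Add(Rational(-360, 37), -44701) = Rational(-1654297, 37)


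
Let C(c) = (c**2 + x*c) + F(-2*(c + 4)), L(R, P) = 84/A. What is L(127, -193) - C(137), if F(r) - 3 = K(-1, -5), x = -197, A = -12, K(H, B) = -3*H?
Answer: 8207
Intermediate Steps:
F(r) = 6 (F(r) = 3 - 3*(-1) = 3 + 3 = 6)
L(R, P) = -7 (L(R, P) = 84/(-12) = 84*(-1/12) = -7)
C(c) = 6 + c**2 - 197*c (C(c) = (c**2 - 197*c) + 6 = 6 + c**2 - 197*c)
L(127, -193) - C(137) = -7 - (6 + 137**2 - 197*137) = -7 - (6 + 18769 - 26989) = -7 - 1*(-8214) = -7 + 8214 = 8207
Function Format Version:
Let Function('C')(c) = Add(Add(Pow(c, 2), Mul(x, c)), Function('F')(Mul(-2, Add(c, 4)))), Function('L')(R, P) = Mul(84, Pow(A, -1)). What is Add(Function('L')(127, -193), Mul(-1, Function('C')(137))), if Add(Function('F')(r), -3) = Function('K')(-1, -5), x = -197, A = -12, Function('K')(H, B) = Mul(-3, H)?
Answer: 8207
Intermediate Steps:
Function('F')(r) = 6 (Function('F')(r) = Add(3, Mul(-3, -1)) = Add(3, 3) = 6)
Function('L')(R, P) = -7 (Function('L')(R, P) = Mul(84, Pow(-12, -1)) = Mul(84, Rational(-1, 12)) = -7)
Function('C')(c) = Add(6, Pow(c, 2), Mul(-197, c)) (Function('C')(c) = Add(Add(Pow(c, 2), Mul(-197, c)), 6) = Add(6, Pow(c, 2), Mul(-197, c)))
Add(Function('L')(127, -193), Mul(-1, Function('C')(137))) = Add(-7, Mul(-1, Add(6, Pow(137, 2), Mul(-197, 137)))) = Add(-7, Mul(-1, Add(6, 18769, -26989))) = Add(-7, Mul(-1, -8214)) = Add(-7, 8214) = 8207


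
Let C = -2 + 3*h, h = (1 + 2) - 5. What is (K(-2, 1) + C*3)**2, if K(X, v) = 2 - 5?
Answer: 729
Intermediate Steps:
h = -2 (h = 3 - 5 = -2)
K(X, v) = -3
C = -8 (C = -2 + 3*(-2) = -2 - 6 = -8)
(K(-2, 1) + C*3)**2 = (-3 - 8*3)**2 = (-3 - 24)**2 = (-27)**2 = 729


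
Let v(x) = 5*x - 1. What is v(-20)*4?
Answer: -404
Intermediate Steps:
v(x) = -1 + 5*x
v(-20)*4 = (-1 + 5*(-20))*4 = (-1 - 100)*4 = -101*4 = -404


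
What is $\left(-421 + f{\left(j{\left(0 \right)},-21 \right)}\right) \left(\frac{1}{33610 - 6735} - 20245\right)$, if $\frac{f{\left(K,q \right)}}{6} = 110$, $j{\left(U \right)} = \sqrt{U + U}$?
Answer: $- \frac{130036165386}{26875} \approx -4.8386 \cdot 10^{6}$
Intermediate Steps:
$j{\left(U \right)} = \sqrt{2} \sqrt{U}$ ($j{\left(U \right)} = \sqrt{2 U} = \sqrt{2} \sqrt{U}$)
$f{\left(K,q \right)} = 660$ ($f{\left(K,q \right)} = 6 \cdot 110 = 660$)
$\left(-421 + f{\left(j{\left(0 \right)},-21 \right)}\right) \left(\frac{1}{33610 - 6735} - 20245\right) = \left(-421 + 660\right) \left(\frac{1}{33610 - 6735} - 20245\right) = 239 \left(\frac{1}{26875} - 20245\right) = 239 \left(- \frac{544084374}{26875}\right) = - \frac{130036165386}{26875}$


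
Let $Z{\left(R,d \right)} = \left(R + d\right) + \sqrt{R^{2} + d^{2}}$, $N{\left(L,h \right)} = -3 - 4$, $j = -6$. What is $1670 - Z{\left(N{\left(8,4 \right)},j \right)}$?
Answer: $1683 - \sqrt{85} \approx 1673.8$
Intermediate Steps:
$N{\left(L,h \right)} = -7$ ($N{\left(L,h \right)} = -3 - 4 = -7$)
$Z{\left(R,d \right)} = R + d + \sqrt{R^{2} + d^{2}}$
$1670 - Z{\left(N{\left(8,4 \right)},j \right)} = 1670 - \left(-7 - 6 + \sqrt{\left(-7\right)^{2} + \left(-6\right)^{2}}\right) = 1670 - \left(-7 - 6 + \sqrt{49 + 36}\right) = 1670 - \left(-7 - 6 + \sqrt{85}\right) = 1670 - \left(-13 + \sqrt{85}\right) = 1670 + \left(13 - \sqrt{85}\right) = 1683 - \sqrt{85}$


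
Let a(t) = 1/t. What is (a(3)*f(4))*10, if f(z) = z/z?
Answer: 10/3 ≈ 3.3333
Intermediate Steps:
f(z) = 1
(a(3)*f(4))*10 = (1/3)*10 = ((⅓)*1)*10 = (⅓)*10 = 10/3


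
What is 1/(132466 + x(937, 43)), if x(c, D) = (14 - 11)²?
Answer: 1/132475 ≈ 7.5486e-6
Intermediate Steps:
x(c, D) = 9 (x(c, D) = 3² = 9)
1/(132466 + x(937, 43)) = 1/(132466 + 9) = 1/132475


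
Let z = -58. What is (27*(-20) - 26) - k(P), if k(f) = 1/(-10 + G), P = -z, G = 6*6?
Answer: -14717/26 ≈ -566.04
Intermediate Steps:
G = 36
P = 58 (P = -1*(-58) = 58)
k(f) = 1/26 (k(f) = 1/(-10 + 36) = 1/26)
(27*(-20) - 26) - k(P) = (27*(-20) - 26) - 1*1/26 = (-540 - 26) - 1/26 = -566 - 1/26 = -14717/26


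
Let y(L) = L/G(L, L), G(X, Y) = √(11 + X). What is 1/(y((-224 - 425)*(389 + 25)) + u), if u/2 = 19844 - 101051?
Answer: -220386775/35794262281752 - 6785*I*√10747/35794262281752 ≈ -6.157e-6 - 1.9651e-8*I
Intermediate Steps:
y(L) = L/√(11 + L) (y(L) = L/(√(11 + L)) = L/√(11 + L))
u = -162414 (u = 2*(19844 - 101051) = 2*(-81207) = -162414)
1/(y((-224 - 425)*(389 + 25)) + u) = 1/(((-224 - 425)*(389 + 25))/√(11 + (-224 - 425)*(389 + 25)) - 162414) = 1/((-649*414)/√(11 - 649*414) - 162414) = 1/(-268686/√(11 - 268686) - 162414) = 1/(-(-24426)*I*√10747/4885 - 162414) = 1/(24426*I*√10747/4885 - 162414) = 1/(-162414 + 24426*I*√10747/4885)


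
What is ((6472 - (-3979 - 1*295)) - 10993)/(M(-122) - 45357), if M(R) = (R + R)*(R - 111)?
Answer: -13/605 ≈ -0.021488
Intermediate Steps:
M(R) = 2*R*(-111 + R) (M(R) = (2*R)*(-111 + R) = 2*R*(-111 + R))
((6472 - (-3979 - 1*295)) - 10993)/(M(-122) - 45357) = ((6472 - (-3979 - 1*295)) - 10993)/(2*(-122)*(-111 - 122) - 45357) = ((6472 - (-3979 - 295)) - 10993)/(2*(-122)*(-233) - 45357) = ((6472 - 1*(-4274)) - 10993)/(56852 - 45357) = ((6472 + 4274) - 10993)/11495 = (10746 - 10993)*(1/11495) = -247*1/11495 = -13/605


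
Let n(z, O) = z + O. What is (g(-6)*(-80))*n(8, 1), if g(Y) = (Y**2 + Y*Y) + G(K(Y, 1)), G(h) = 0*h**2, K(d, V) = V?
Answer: -51840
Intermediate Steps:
n(z, O) = O + z
G(h) = 0
g(Y) = 2*Y**2 (g(Y) = (Y**2 + Y*Y) + 0 = (Y**2 + Y**2) + 0 = 2*Y**2 + 0 = 2*Y**2)
(g(-6)*(-80))*n(8, 1) = ((2*(-6)**2)*(-80))*(1 + 8) = ((2*36)*(-80))*9 = (72*(-80))*9 = -5760*9 = -51840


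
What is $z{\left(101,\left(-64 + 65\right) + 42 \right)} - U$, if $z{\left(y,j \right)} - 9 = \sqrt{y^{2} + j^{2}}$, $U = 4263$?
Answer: $-4254 + 5 \sqrt{482} \approx -4144.2$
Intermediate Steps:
$z{\left(y,j \right)} = 9 + \sqrt{j^{2} + y^{2}}$ ($z{\left(y,j \right)} = 9 + \sqrt{y^{2} + j^{2}} = 9 + \sqrt{j^{2} + y^{2}}$)
$z{\left(101,\left(-64 + 65\right) + 42 \right)} - U = \left(9 + \sqrt{\left(\left(-64 + 65\right) + 42\right)^{2} + 101^{2}}\right) - 4263 = \left(9 + \sqrt{\left(1 + 42\right)^{2} + 10201}\right) - 4263 = \left(9 + \sqrt{43^{2} + 10201}\right) - 4263 = \left(9 + \sqrt{1849 + 10201}\right) - 4263 = \left(9 + \sqrt{12050}\right) - 4263 = \left(9 + 5 \sqrt{482}\right) - 4263 = -4254 + 5 \sqrt{482}$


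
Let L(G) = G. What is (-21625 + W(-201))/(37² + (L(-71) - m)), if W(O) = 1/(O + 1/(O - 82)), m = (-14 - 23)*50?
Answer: -1230116783/179070832 ≈ -6.8694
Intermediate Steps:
m = -1850 (m = -37*50 = -1850)
W(O) = 1/(O + 1/(-82 + O))
(-21625 + W(-201))/(37² + (L(-71) - m)) = (-21625 + (-82 - 201)/(1 + (-201)² - 82*(-201)))/(37² + (-71 - 1*(-1850))) = (-21625 - 283/(1 + 40401 + 16482))/(1369 + (-71 + 1850)) = (-21625 - 283/56884)/(1369 + 1779) = (-21625 + (1/56884)*(-283))/3148 = (-21625 - 283/56884)*(1/3148) = -1230116783/56884*1/3148 = -1230116783/179070832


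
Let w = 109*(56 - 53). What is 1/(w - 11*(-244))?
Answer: 1/3011 ≈ 0.00033212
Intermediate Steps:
w = 327 (w = 109*3 = 327)
1/(w - 11*(-244)) = 1/(327 - 11*(-244)) = 1/(327 + 2684) = 1/3011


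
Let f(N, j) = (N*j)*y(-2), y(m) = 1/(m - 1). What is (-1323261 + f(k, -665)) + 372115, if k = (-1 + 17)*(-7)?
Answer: -2927918/3 ≈ -9.7597e+5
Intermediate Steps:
y(m) = 1/(-1 + m)
k = -112 (k = 16*(-7) = -112)
f(N, j) = -N*j/3 (f(N, j) = (N*j)/(-1 - 2) = (N*j)/(-3) = (N*j)*(-⅓) = -N*j/3)
(-1323261 + f(k, -665)) + 372115 = (-1323261 - ⅓*(-112)*(-665)) + 372115 = (-1323261 - 74480/3) + 372115 = -4044263/3 + 372115 = -2927918/3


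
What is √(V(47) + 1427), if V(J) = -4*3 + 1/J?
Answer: √3125782/47 ≈ 37.617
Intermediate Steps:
V(J) = -12 + 1/J
√(V(47) + 1427) = √((-12 + 1/47) + 1427) = √(-563/47 + 1427) = √(66506/47) = √3125782/47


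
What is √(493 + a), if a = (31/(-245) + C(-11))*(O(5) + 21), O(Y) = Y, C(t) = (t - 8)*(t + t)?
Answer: √13913195/35 ≈ 106.57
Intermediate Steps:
C(t) = 2*t*(-8 + t) (C(t) = (-8 + t)*(2*t) = 2*t*(-8 + t))
a = 2661854/245 (a = (31/(-245) + 2*(-11)*(-8 - 11))*(5 + 21) = (31*(-1/245) + 2*(-11)*(-19))*26 = (-31/245 + 418)*26 = (102379/245)*26 = 2661854/245 ≈ 10865.)
√(493 + a) = √(493 + 2661854/245) = √(2782639/245) = √13913195/35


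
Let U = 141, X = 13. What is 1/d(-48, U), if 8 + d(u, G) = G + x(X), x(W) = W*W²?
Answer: 1/2330 ≈ 0.00042918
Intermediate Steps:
x(W) = W³
d(u, G) = 2189 + G (d(u, G) = -8 + (G + 13³) = -8 + (G + 2197) = -8 + (2197 + G) = 2189 + G)
1/d(-48, U) = 1/(2189 + 141) = 1/2330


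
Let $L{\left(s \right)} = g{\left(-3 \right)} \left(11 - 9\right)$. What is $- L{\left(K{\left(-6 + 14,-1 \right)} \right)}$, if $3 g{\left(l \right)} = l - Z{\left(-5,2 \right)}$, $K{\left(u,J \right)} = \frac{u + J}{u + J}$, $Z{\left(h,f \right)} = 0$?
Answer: $2$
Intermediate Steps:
$K{\left(u,J \right)} = 1$ ($K{\left(u,J \right)} = \frac{J + u}{J + u} = 1$)
$g{\left(l \right)} = \frac{l}{3}$ ($g{\left(l \right)} = \frac{l - 0}{3} = \frac{l + 0}{3} = \frac{l}{3}$)
$L{\left(s \right)} = -2$ ($L{\left(s \right)} = \frac{1}{3} \left(-3\right) \left(11 - 9\right) = \left(-1\right) 2 = -2$)
$- L{\left(K{\left(-6 + 14,-1 \right)} \right)} = \left(-1\right) \left(-2\right) = 2$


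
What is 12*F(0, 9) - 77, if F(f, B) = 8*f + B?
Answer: 31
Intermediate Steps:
F(f, B) = B + 8*f
12*F(0, 9) - 77 = 12*(9 + 8*0) - 77 = 12*(9 + 0) - 77 = 12*9 - 77 = 108 - 77 = 31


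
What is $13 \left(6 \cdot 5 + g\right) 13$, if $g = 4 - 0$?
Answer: $5746$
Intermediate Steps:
$g = 4$ ($g = 4 + 0 = 4$)
$13 \left(6 \cdot 5 + g\right) 13 = 13 \left(6 \cdot 5 + 4\right) 13 = 13 \left(30 + 4\right) 13 = 13 \cdot 34 \cdot 13 = 442 \cdot 13 = 5746$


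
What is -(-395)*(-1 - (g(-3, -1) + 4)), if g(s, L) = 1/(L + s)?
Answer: -7505/4 ≈ -1876.3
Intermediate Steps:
-(-395)*(-1 - (g(-3, -1) + 4)) = -(-395)*(-1 - (1/(-1 - 3) + 4)) = -(-395)*(-1 - (1/(-4) + 4)) = -(-395)*(-1 - (-¼ + 4)) = -(-395)*(-1 - 1*15/4) = -(-395)*(-1 - 15/4) = -(-395)*(-19)/4 = -79*95/4 = -7505/4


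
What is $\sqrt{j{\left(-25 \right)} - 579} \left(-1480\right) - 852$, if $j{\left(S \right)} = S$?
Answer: $-852 - 2960 i \sqrt{151} \approx -852.0 - 36373.0 i$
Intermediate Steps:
$\sqrt{j{\left(-25 \right)} - 579} \left(-1480\right) - 852 = \sqrt{-25 - 579} \left(-1480\right) - 852 = \sqrt{-604} \left(-1480\right) - 852 = 2 i \sqrt{151} \left(-1480\right) - 852 = - 2960 i \sqrt{151} - 852 = -852 - 2960 i \sqrt{151}$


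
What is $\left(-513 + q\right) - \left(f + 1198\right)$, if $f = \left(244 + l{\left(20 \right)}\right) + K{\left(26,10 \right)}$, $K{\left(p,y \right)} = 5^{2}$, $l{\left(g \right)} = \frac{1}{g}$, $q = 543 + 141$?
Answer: $- \frac{25921}{20} \approx -1296.1$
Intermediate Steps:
$q = 684$
$K{\left(p,y \right)} = 25$
$f = \frac{5381}{20}$ ($f = \left(244 + \frac{1}{20}\right) + 25 = \frac{4881}{20} + 25 = \frac{5381}{20} \approx 269.05$)
$\left(-513 + q\right) - \left(f + 1198\right) = \left(-513 + 684\right) - \left(\frac{5381}{20} + 1198\right) = 171 - \frac{29341}{20} = - \frac{25921}{20}$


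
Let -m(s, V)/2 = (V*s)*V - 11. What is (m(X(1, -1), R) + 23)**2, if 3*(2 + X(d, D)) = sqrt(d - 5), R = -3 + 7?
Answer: 102833/9 - 13952*I/3 ≈ 11426.0 - 4650.7*I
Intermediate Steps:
R = 4
X(d, D) = -2 + sqrt(-5 + d)/3 (X(d, D) = -2 + sqrt(d - 5)/3 = -2 + sqrt(-5 + d)/3)
m(s, V) = 22 - 2*s*V**2 (m(s, V) = -2*((V*s)*V - 11) = -2*(s*V**2 - 11) = -2*(-11 + s*V**2) = 22 - 2*s*V**2)
(m(X(1, -1), R) + 23)**2 = ((22 - 2*(-2 + sqrt(-5 + 1)/3)*4**2) + 23)**2 = ((22 - 2*(-2 + sqrt(-4)/3)*16) + 23)**2 = ((22 - 2*(-2 + (2*I)/3)*16) + 23)**2 = ((22 - 2*(-2 + 2*I/3)*16) + 23)**2 = ((22 + (64 - 64*I/3)) + 23)**2 = ((86 - 64*I/3) + 23)**2 = (109 - 64*I/3)**2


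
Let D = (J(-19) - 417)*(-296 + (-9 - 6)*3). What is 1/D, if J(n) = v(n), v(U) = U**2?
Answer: 1/19096 ≈ 5.2367e-5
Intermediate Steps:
J(n) = n**2
D = 19096 (D = ((-19)**2 - 417)*(-296 + (-9 - 6)*3) = (361 - 417)*(-296 - 15*3) = -56*(-296 - 45) = -56*(-341) = 19096)
1/D = 1/19096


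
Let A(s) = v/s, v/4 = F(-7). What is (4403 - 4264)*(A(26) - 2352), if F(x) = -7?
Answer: -4252010/13 ≈ -3.2708e+5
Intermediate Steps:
v = -28 (v = 4*(-7) = -28)
A(s) = -28/s
(4403 - 4264)*(A(26) - 2352) = (4403 - 4264)*(-28/26 - 2352) = 139*(-28*1/26 - 2352) = 139*(-14/13 - 2352) = 139*(-30590/13) = -4252010/13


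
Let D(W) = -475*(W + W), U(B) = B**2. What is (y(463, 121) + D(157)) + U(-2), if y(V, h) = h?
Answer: -149025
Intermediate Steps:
D(W) = -950*W
(y(463, 121) + D(157)) + U(-2) = (121 - 950*157) + (-2)**2 = (121 - 149150) + 4 = -149029 + 4 = -149025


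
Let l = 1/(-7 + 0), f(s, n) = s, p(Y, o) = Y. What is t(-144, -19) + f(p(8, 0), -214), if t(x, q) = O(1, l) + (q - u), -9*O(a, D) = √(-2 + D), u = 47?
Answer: -58 - I*√105/63 ≈ -58.0 - 0.16265*I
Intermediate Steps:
l = -⅐ (l = 1/(-7) = -⅐ ≈ -0.14286)
O(a, D) = -√(-2 + D)/9
t(x, q) = -47 + q - I*√105/63 (t(x, q) = -√(-2 - ⅐)/9 + (q - 1*47) = -I*√105/63 + (q - 47) = -I*√105/63 + (-47 + q) = -47 + q - I*√105/63)
t(-144, -19) + f(p(8, 0), -214) = (-47 - 19 - I*√105/63) + 8 = (-66 - I*√105/63) + 8 = -58 - I*√105/63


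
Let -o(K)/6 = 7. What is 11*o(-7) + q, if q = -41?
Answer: -503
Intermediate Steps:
o(K) = -42 (o(K) = -6*7 = -42)
11*o(-7) + q = 11*(-42) - 41 = -462 - 41 = -503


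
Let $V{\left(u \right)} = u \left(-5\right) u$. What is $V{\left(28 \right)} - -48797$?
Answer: $44877$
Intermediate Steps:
$V{\left(u \right)} = - 5 u^{2}$ ($V{\left(u \right)} = - 5 u u = - 5 u^{2}$)
$V{\left(28 \right)} - -48797 = - 5 \cdot 28^{2} - -48797 = \left(-5\right) 784 + 48797 = -3920 + 48797 = 44877$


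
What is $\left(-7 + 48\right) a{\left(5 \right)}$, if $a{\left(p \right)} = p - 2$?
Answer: $123$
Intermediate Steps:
$a{\left(p \right)} = -2 + p$ ($a{\left(p \right)} = p - 2 = -2 + p$)
$\left(-7 + 48\right) a{\left(5 \right)} = \left(-7 + 48\right) \left(-2 + 5\right) = 41 \cdot 3 = 123$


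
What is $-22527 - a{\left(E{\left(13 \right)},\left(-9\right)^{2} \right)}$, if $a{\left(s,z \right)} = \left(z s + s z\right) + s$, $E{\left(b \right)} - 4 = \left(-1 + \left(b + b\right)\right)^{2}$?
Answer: $-125054$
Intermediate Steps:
$E{\left(b \right)} = 4 + \left(-1 + 2 b\right)^{2}$ ($E{\left(b \right)} = 4 + \left(-1 + \left(b + b\right)\right)^{2} = 4 + \left(-1 + 2 b\right)^{2}$)
$a{\left(s,z \right)} = s + 2 s z$ ($a{\left(s,z \right)} = \left(s z + s z\right) + s = 2 s z + s = s + 2 s z$)
$-22527 - a{\left(E{\left(13 \right)},\left(-9\right)^{2} \right)} = -22527 - \left(4 + \left(-1 + 2 \cdot 13\right)^{2}\right) \left(1 + 2 \left(-9\right)^{2}\right) = -22527 - \left(4 + \left(-1 + 26\right)^{2}\right) \left(1 + 2 \cdot 81\right) = -22527 - \left(4 + 25^{2}\right) \left(1 + 162\right) = -22527 - \left(4 + 625\right) 163 = -22527 - 629 \cdot 163 = -22527 - 102527 = -125054$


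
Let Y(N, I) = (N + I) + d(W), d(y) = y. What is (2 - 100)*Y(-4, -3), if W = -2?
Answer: 882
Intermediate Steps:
Y(N, I) = -2 + I + N (Y(N, I) = (N + I) - 2 = (I + N) - 2 = -2 + I + N)
(2 - 100)*Y(-4, -3) = (2 - 100)*(-2 - 3 - 4) = -98*(-9) = 882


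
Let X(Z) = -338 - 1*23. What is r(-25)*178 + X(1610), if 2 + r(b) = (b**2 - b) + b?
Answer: 110533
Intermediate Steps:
r(b) = -2 + b**2 (r(b) = -2 + ((b**2 - b) + b) = -2 + b**2)
X(Z) = -361 (X(Z) = -338 - 23 = -361)
r(-25)*178 + X(1610) = (-2 + (-25)**2)*178 - 361 = (-2 + 625)*178 - 361 = 623*178 - 361 = 110894 - 361 = 110533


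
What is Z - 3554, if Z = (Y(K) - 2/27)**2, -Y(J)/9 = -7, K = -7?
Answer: 295735/729 ≈ 405.67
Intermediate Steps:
Y(J) = 63 (Y(J) = -9*(-7) = 63)
Z = 2886601/729 (Z = (63 - 2/27)**2 = (1699/27)**2 = 2886601/729 ≈ 3959.7)
Z - 3554 = 2886601/729 - 3554 = 295735/729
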